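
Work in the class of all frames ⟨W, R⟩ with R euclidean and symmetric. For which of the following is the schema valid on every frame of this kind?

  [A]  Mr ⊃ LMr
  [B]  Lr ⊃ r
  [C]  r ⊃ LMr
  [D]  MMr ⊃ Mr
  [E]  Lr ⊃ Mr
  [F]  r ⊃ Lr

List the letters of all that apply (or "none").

A, C, D

A symmetric euclidean relation is transitive (uRv and vRw give vRu by symmetry, then uRw by the euclidean condition, applied at v).
(A) Mr ⊃ LMr is axiom 5; it is valid on a frame exactly when R is euclidean. Every such R is euclidean, so valid.
(B) axiom T: valid iff R is reflexive. Such an R need not be reflexive — not valid.
(C) r ⊃ LMr is axiom B; it is valid on a frame exactly when R is symmetric. Every such R is symmetric, so valid.
(D) MMr ⊃ Mr is the dual of axiom 4, which corresponds to transitivity. Every such R is transitive — valid.
(E) Lr ⊃ Mr is axiom D, which corresponds to seriality. Such an R need not be serial — not valid.
(F) r ⊃ Lr is equivalent to ◇p→p; it holds exactly when R ⊆ identity. Such an R need not be a subset of the identity — not valid.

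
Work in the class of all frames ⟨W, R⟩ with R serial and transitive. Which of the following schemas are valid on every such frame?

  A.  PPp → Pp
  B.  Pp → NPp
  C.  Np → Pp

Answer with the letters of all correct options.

A, C

(A) PPp → Pp is the dual of axiom 4, which corresponds to transitivity. Every such R is transitive — valid.
(B) axiom 5: valid iff R is euclidean. Such an R need not be euclidean — not valid.
(C) Np → Pp (axiom D) characterises the serial frames. Every such R is serial — valid.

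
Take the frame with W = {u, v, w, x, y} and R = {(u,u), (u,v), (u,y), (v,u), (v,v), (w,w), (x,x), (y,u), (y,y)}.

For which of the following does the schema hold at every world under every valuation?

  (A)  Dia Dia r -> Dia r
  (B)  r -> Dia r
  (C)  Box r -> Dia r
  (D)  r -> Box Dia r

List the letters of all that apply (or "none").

R is reflexive: each world relates to itself.
R is symmetric: every R-edge is matched by its reverse.
R is not transitive: v R u and u R y but not v R y.
R is serial: every world has an R-successor.
(A) the dual of axiom 4: valid iff R is transitive. R is not transitive — not valid.
(B) r -> Dia r (the dual of axiom T) characterises the reflexive frames. R is reflexive — valid.
(C) Box r -> Dia r is axiom D, which corresponds to seriality. R is serial — valid.
(D) r -> Box Dia r is axiom B; it is valid on a frame exactly when R is symmetric. R is symmetric, so valid.

B, C, D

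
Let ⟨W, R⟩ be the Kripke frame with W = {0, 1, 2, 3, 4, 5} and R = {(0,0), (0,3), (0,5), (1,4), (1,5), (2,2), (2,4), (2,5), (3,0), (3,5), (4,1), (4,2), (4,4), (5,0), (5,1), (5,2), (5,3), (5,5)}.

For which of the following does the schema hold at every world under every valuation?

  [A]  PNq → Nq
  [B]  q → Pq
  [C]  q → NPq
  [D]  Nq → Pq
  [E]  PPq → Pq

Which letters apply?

R is not reflexive: not 1 R 1.
R is symmetric: every R-edge is matched by its reverse.
R is not transitive: 0 R 5 and 5 R 1 but not 0 R 1.
R is not euclidean: 1 R 4 and 1 R 5 but not 4 R 5.
R is serial: every world has an R-successor.
(A) PNq → Nq is the dual of axiom 5; it is valid on a frame exactly when R is euclidean. R is not euclidean, so not valid.
(B) q → Pq (the dual of axiom T) characterises the reflexive frames. R is not reflexive — not valid.
(C) q → NPq is axiom B; it is valid on a frame exactly when R is symmetric. R is symmetric, so valid.
(D) Nq → Pq is axiom D; it is valid on a frame exactly when R is serial. R is serial, so valid.
(E) PPq → Pq (the dual of axiom 4) characterises the transitive frames. R is not transitive — not valid.

C, D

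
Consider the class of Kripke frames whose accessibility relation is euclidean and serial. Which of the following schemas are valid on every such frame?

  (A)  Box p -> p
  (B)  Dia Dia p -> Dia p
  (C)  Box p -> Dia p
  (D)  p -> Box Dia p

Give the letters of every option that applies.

C

(A) Box p -> p (axiom T) characterises the reflexive frames. Such an R need not be reflexive — not valid.
(B) the dual of axiom 4: valid iff R is transitive. Such an R need not be transitive — not valid.
(C) axiom D: valid iff R is serial. Every such R is serial — valid.
(D) axiom B: valid iff R is symmetric. Such an R need not be symmetric — not valid.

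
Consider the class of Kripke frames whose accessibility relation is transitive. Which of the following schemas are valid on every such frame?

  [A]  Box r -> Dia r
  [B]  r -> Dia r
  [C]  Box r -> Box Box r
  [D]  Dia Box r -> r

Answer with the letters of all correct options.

C

(A) Box r -> Dia r is axiom D, which corresponds to seriality. Such an R need not be serial — not valid.
(B) r -> Dia r is the dual of axiom T; it is valid on a frame exactly when R is reflexive. Such an R need not be reflexive, so not valid.
(C) Box r -> Box Box r is axiom 4; it is valid on a frame exactly when R is transitive. Every such R is transitive, so valid.
(D) Dia Box r -> r is the dual of axiom B, which corresponds to symmetry. Such an R need not be symmetric — not valid.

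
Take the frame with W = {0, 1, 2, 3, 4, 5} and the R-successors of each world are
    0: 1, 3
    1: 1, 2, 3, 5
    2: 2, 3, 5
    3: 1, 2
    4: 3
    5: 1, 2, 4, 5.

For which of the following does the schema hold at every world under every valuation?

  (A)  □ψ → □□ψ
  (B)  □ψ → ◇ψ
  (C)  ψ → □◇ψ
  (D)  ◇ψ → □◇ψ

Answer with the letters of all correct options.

R is not symmetric: 0 R 1 but not 1 R 0.
R is not transitive: 0 R 1 and 1 R 2 but not 0 R 2.
R is not euclidean: 1 R 2 and 1 R 1 but not 2 R 1.
R is serial: every world has an R-successor.
(A) □ψ → □□ψ is axiom 4, which corresponds to transitivity. R is not transitive — not valid.
(B) □ψ → ◇ψ is axiom D; it is valid on a frame exactly when R is serial. R is serial, so valid.
(C) ψ → □◇ψ (axiom B) characterises the symmetric frames. R is not symmetric — not valid.
(D) ◇ψ → □◇ψ is axiom 5; it is valid on a frame exactly when R is euclidean. R is not euclidean, so not valid.

B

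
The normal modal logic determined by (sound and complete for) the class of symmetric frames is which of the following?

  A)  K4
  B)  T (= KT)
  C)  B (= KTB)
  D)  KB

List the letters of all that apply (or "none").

(A) K4 is determined by the class of transitive frames.
(B) T (= KT) is determined by the class of reflexive frames.
(C) B (= KTB) is determined by the class of reflexive and symmetric frames.
(D) KB is determined by exactly this class.

D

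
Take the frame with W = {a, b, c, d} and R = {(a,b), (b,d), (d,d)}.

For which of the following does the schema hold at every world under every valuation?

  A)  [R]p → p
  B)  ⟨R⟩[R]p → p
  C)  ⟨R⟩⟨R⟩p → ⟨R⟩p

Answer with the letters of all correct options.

R is not reflexive: not a R a.
R is not symmetric: a R b but not b R a.
R is not transitive: a R b and b R d but not a R d.
(A) axiom T: valid iff R is reflexive. R is not reflexive — not valid.
(B) the dual of axiom B: valid iff R is symmetric. R is not symmetric — not valid.
(C) the dual of axiom 4: valid iff R is transitive. R is not transitive — not valid.

none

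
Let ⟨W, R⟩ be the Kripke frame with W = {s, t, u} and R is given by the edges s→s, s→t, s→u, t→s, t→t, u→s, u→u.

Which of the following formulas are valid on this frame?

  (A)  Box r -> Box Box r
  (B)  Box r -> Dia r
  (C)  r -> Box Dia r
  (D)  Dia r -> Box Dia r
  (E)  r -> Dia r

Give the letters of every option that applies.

R is reflexive: each world relates to itself.
R is symmetric: every R-edge is matched by its reverse.
R is not transitive: t R s and s R u but not t R u.
R is not euclidean: s R t and s R u but not t R u.
R is serial: every world has an R-successor.
(A) Box r -> Box Box r (axiom 4) characterises the transitive frames. R is not transitive — not valid.
(B) Box r -> Dia r is axiom D, which corresponds to seriality. R is serial — valid.
(C) axiom B: valid iff R is symmetric. R is symmetric — valid.
(D) Dia r -> Box Dia r (axiom 5) characterises the euclidean frames. R is not euclidean — not valid.
(E) r -> Dia r is the dual of axiom T, which corresponds to reflexivity. R is reflexive — valid.

B, C, E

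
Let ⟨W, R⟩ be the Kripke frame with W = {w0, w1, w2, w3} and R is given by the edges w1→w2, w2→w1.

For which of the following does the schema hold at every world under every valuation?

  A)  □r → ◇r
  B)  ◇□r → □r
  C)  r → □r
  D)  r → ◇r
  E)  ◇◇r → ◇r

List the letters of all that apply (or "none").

R is not reflexive: not w0 R w0.
R is not transitive: w1 R w2 and w2 R w1 but not w1 R w1.
R is not euclidean: w1 R w2 and w1 R w2 but not w2 R w2.
R is not serial: w0 has no R-successor.
R is not a subset of the identity: w1 R w2 with w1 ≠ w2.
(A) axiom D: valid iff R is serial. R is not serial — not valid.
(B) the dual of axiom 5: valid iff R is euclidean. R is not euclidean — not valid.
(C) r → □r (equivalent to ◇p→p) corresponds to R being a subset of the identity. Here R ⊄ identity, so not valid.
(D) r → ◇r is the dual of axiom T; it is valid on a frame exactly when R is reflexive. R is not reflexive, so not valid.
(E) ◇◇r → ◇r is the dual of axiom 4; it is valid on a frame exactly when R is transitive. R is not transitive, so not valid.

none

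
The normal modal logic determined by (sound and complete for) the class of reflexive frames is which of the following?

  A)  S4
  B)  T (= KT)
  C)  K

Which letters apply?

(A) S4 is determined by the class of reflexive and transitive frames.
(B) T (= KT) is determined by exactly this class.
(C) K is determined by the class of arbitrary frames.

B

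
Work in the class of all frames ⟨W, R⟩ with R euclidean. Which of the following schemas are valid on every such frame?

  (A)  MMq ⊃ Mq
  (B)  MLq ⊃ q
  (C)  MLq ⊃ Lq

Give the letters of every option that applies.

(A) MMq ⊃ Mq is the dual of axiom 4; it is valid on a frame exactly when R is transitive. Such an R need not be transitive, so not valid.
(B) MLq ⊃ q (the dual of axiom B) characterises the symmetric frames. Such an R need not be symmetric — not valid.
(C) the dual of axiom 5: valid iff R is euclidean. Every such R is euclidean — valid.

C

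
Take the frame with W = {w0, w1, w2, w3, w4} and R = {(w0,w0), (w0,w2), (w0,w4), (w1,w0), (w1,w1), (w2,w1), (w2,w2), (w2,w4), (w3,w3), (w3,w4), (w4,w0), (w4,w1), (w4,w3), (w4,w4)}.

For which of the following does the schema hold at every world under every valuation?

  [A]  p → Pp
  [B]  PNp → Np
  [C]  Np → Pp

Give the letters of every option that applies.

R is reflexive: each world relates to itself.
R is not euclidean: w0 R w2 and w0 R w0 but not w2 R w0.
R is serial: every world has an R-successor.
(A) p → Pp is the dual of axiom T, which corresponds to reflexivity. R is reflexive — valid.
(B) PNp → Np (the dual of axiom 5) characterises the euclidean frames. R is not euclidean — not valid.
(C) Np → Pp is axiom D, which corresponds to seriality. R is serial — valid.

A, C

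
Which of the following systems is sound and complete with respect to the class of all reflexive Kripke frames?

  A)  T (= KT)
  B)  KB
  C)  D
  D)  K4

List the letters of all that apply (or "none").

A

(A) T (= KT) is determined by exactly this class.
(B) KB is determined by the class of symmetric frames.
(C) D is determined by the class of serial frames.
(D) K4 is determined by the class of transitive frames.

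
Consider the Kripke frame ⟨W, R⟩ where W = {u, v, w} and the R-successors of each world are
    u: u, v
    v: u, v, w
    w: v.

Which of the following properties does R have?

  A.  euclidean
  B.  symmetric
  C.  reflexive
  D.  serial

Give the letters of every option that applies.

(A) not euclidean: v R u and v R w but not u R w.
(B) symmetric: every R-edge is matched by its reverse.
(C) not reflexive: not w R w.
(D) serial: every world has an R-successor.

B, D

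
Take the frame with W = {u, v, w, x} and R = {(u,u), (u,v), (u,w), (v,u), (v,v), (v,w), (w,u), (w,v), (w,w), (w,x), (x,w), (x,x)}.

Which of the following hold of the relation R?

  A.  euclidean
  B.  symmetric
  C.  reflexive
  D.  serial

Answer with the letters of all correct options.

(A) not euclidean: w R u and w R x but not u R x.
(B) symmetric: every R-edge is matched by its reverse.
(C) reflexive: each world relates to itself.
(D) serial: every world has an R-successor.

B, C, D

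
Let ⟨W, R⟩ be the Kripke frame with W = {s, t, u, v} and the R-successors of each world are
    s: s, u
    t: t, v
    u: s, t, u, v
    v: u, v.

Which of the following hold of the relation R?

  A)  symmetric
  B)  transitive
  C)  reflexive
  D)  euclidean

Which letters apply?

C

(A) not symmetric: t R v but not v R t.
(B) not transitive: s R u and u R t but not s R t.
(C) reflexive: each world relates to itself.
(D) not euclidean: t R v and t R t but not v R t.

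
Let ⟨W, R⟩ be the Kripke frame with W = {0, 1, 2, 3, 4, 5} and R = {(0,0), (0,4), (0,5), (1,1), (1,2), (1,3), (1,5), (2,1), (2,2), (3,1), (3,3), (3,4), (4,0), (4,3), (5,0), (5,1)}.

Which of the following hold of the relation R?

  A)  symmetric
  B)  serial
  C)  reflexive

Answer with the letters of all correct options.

(A) symmetric: every R-edge is matched by its reverse.
(B) serial: every world has an R-successor.
(C) not reflexive: not 4 R 4.

A, B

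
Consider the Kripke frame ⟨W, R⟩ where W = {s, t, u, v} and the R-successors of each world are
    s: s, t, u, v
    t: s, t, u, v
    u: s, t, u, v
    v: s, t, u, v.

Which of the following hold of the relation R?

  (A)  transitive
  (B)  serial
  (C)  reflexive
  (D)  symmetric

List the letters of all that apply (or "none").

(A) transitive: R is closed under composition.
(B) serial: every world has an R-successor.
(C) reflexive: each world relates to itself.
(D) symmetric: every R-edge is matched by its reverse.

A, B, C, D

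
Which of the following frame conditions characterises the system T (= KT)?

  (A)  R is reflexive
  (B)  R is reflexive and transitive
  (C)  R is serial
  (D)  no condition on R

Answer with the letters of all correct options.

(A) T (= KT) is sound and complete for exactly this class.
(B) this class determines S4, not T (= KT).
(C) this class determines D, not T (= KT).
(D) this class determines K, not T (= KT).

A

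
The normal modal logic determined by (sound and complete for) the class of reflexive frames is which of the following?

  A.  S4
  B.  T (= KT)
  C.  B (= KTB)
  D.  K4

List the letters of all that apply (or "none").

(A) S4 is determined by the class of reflexive and transitive frames.
(B) T (= KT) is determined by exactly this class.
(C) B (= KTB) is determined by the class of reflexive and symmetric frames.
(D) K4 is determined by the class of transitive frames.

B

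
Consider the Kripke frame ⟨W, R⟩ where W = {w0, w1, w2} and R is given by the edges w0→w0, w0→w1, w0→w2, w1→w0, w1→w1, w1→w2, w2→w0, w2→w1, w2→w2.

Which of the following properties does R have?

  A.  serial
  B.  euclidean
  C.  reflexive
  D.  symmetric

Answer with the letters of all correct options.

A, B, C, D

(A) serial: every world has an R-successor.
(B) euclidean: any two R-successors of the same world are R-related.
(C) reflexive: each world relates to itself.
(D) symmetric: every R-edge is matched by its reverse.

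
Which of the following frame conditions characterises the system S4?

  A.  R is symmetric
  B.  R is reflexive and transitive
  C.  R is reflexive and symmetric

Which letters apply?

B

(A) this class determines KB, not S4.
(B) S4 is sound and complete for exactly this class.
(C) this class determines B (= KTB), not S4.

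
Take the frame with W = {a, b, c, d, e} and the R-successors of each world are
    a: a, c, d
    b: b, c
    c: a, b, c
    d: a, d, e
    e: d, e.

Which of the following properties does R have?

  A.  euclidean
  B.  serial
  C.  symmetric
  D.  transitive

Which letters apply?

B, C

(A) not euclidean: a R c and a R d but not c R d.
(B) serial: every world has an R-successor.
(C) symmetric: every R-edge is matched by its reverse.
(D) not transitive: a R c and c R b but not a R b.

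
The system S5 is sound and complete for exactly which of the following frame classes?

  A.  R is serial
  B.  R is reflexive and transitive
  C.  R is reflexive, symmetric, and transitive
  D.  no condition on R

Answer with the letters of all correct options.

C

(A) this class determines D, not S5.
(B) this class determines S4, not S5.
(C) S5 is sound and complete for exactly this class.
(D) this class determines K, not S5.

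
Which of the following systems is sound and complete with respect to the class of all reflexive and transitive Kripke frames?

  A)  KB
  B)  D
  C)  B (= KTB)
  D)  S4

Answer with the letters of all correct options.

(A) KB is determined by the class of symmetric frames.
(B) D is determined by the class of serial frames.
(C) B (= KTB) is determined by the class of reflexive and symmetric frames.
(D) S4 is determined by exactly this class.

D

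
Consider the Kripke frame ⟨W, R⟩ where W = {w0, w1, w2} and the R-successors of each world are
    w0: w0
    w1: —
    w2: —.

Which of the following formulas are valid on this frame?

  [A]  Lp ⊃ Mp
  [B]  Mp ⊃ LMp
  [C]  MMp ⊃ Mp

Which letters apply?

R is transitive: R is closed under composition.
R is euclidean: any two R-successors of the same world are R-related.
R is not serial: w1 has no R-successor.
(A) Lp ⊃ Mp is axiom D, which corresponds to seriality. R is not serial — not valid.
(B) Mp ⊃ LMp is axiom 5; it is valid on a frame exactly when R is euclidean. R is euclidean, so valid.
(C) MMp ⊃ Mp (the dual of axiom 4) characterises the transitive frames. R is transitive — valid.

B, C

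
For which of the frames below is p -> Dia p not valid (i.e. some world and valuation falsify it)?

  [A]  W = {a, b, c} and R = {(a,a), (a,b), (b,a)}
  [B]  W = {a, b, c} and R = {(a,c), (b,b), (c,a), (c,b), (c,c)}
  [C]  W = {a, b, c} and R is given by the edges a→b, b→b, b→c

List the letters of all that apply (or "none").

The schema p -> Dia p is the dual of axiom T; it is valid on a frame iff R is reflexive.
(A) R is not reflexive (not b R b), so the schema fails here.
(B) R is not reflexive (not a R a), so the schema fails here.
(C) R is not reflexive (not a R a), so the schema fails here.

A, B, C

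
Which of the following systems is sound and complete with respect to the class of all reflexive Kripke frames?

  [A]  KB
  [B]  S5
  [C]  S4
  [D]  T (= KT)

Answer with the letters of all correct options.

D

(A) KB is determined by the class of symmetric frames.
(B) S5 is determined by the class of reflexive, symmetric, and transitive frames.
(C) S4 is determined by the class of reflexive and transitive frames.
(D) T (= KT) is determined by exactly this class.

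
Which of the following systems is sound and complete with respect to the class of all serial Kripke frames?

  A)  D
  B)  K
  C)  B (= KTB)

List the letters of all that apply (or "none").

(A) D is determined by exactly this class.
(B) K is determined by the class of arbitrary frames.
(C) B (= KTB) is determined by the class of reflexive and symmetric frames.

A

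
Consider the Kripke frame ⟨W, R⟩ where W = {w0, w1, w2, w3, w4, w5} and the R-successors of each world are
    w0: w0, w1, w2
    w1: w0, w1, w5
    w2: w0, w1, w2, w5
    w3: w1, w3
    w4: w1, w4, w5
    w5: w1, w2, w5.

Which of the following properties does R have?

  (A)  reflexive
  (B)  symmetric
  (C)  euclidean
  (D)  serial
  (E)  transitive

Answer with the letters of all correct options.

(A) reflexive: each world relates to itself.
(B) not symmetric: w2 R w1 but not w1 R w2.
(C) not euclidean: w0 R w1 and w0 R w2 but not w1 R w2.
(D) serial: every world has an R-successor.
(E) not transitive: w0 R w1 and w1 R w5 but not w0 R w5.

A, D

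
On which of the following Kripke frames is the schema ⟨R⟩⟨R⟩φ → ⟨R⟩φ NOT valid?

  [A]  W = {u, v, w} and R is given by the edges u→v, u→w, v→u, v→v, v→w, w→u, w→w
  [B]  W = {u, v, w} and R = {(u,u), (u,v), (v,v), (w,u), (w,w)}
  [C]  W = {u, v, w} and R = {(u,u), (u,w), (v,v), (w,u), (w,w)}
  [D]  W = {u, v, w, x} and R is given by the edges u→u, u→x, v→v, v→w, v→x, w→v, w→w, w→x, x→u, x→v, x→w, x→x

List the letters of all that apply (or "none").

The schema ⟨R⟩⟨R⟩φ → ⟨R⟩φ is the dual of axiom 4; it is valid on a frame iff R is transitive.
(A) R is not transitive (u R v and v R u but not u R u), so the schema fails here.
(B) R is not transitive (w R u and u R v but not w R v), so the schema fails here.
(C) R is transitive (R is closed under composition), so the schema is valid here.
(D) R is not transitive (u R x and x R v but not u R v), so the schema fails here.

A, B, D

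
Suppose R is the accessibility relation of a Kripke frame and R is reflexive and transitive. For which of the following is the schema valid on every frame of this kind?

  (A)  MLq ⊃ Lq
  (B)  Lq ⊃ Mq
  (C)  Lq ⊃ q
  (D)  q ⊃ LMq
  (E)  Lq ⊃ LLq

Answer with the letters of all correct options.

Reflexive relations are serial.
(A) MLq ⊃ Lq (the dual of axiom 5) characterises the euclidean frames. Such an R need not be euclidean — not valid.
(B) Lq ⊃ Mq is axiom D; it is valid on a frame exactly when R is serial. Every such R is serial, so valid.
(C) Lq ⊃ q is axiom T, which corresponds to reflexivity. Every such R is reflexive — valid.
(D) q ⊃ LMq (axiom B) characterises the symmetric frames. Such an R need not be symmetric — not valid.
(E) axiom 4: valid iff R is transitive. Every such R is transitive — valid.

B, C, E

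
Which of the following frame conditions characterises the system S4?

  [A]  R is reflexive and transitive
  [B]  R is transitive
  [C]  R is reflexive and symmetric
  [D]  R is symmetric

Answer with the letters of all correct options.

(A) S4 is sound and complete for exactly this class.
(B) this class determines K4, not S4.
(C) this class determines B (= KTB), not S4.
(D) this class determines KB, not S4.

A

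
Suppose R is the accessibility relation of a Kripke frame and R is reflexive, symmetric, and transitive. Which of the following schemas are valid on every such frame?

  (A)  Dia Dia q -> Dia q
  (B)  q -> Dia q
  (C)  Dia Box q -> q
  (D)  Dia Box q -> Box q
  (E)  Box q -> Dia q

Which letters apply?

A, B, C, D, E

A relation that is reflexive, symmetric, and transitive is also euclidean and serial.
(A) Dia Dia q -> Dia q (the dual of axiom 4) characterises the transitive frames. Every such R is transitive — valid.
(B) q -> Dia q is the dual of axiom T, which corresponds to reflexivity. Every such R is reflexive — valid.
(C) the dual of axiom B: valid iff R is symmetric. Every such R is symmetric — valid.
(D) the dual of axiom 5: valid iff R is euclidean. Every such R is euclidean — valid.
(E) Box q -> Dia q is axiom D; it is valid on a frame exactly when R is serial. Every such R is serial, so valid.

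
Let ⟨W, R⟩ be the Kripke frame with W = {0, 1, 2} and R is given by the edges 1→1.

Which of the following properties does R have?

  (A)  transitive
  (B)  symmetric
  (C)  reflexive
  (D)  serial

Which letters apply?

(A) transitive: R is closed under composition.
(B) symmetric: every R-edge is matched by its reverse.
(C) not reflexive: not 0 R 0.
(D) not serial: 0 has no R-successor.

A, B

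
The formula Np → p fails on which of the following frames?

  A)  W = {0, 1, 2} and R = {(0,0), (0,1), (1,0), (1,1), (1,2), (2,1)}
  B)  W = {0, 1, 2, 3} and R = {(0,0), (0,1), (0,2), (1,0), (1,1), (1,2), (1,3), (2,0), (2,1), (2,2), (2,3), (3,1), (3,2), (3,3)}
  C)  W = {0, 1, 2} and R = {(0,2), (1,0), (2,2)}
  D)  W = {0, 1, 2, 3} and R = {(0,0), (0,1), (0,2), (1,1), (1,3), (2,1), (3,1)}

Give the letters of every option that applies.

A, C, D

The schema Np → p is axiom T; it is valid on a frame iff R is reflexive.
(A) R is not reflexive (not 2 R 2), so the schema fails here.
(B) R is reflexive (each world relates to itself), so the schema is valid here.
(C) R is not reflexive (not 0 R 0), so the schema fails here.
(D) R is not reflexive (not 2 R 2), so the schema fails here.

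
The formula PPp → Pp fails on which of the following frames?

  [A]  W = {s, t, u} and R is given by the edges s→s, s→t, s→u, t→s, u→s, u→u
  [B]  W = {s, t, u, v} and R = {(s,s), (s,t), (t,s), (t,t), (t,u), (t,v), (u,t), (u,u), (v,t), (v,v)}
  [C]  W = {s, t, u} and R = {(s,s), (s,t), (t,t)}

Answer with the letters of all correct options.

The schema PPp → Pp is the dual of axiom 4; it is valid on a frame iff R is transitive.
(A) R is not transitive (t R s and s R t but not t R t), so the schema fails here.
(B) R is not transitive (s R t and t R u but not s R u), so the schema fails here.
(C) R is transitive (R is closed under composition), so the schema is valid here.

A, B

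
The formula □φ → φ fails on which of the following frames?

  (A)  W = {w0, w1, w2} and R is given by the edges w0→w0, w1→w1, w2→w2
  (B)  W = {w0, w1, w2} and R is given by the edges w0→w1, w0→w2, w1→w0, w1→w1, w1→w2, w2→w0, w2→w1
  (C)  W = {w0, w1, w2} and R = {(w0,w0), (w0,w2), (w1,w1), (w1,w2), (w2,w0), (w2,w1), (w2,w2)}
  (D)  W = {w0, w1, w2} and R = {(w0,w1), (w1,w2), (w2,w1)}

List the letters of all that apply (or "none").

B, D

The schema □φ → φ is axiom T; it is valid on a frame iff R is reflexive.
(A) R is reflexive (each world relates to itself), so the schema is valid here.
(B) R is not reflexive (not w0 R w0), so the schema fails here.
(C) R is reflexive (each world relates to itself), so the schema is valid here.
(D) R is not reflexive (not w0 R w0), so the schema fails here.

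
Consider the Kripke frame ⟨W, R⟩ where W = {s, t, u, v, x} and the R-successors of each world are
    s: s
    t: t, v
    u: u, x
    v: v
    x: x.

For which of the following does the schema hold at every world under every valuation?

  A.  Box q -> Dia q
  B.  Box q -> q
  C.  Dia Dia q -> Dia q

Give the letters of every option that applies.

A, B, C

R is reflexive: each world relates to itself.
R is transitive: R is closed under composition.
R is serial: every world has an R-successor.
(A) axiom D: valid iff R is serial. R is serial — valid.
(B) Box q -> q (axiom T) characterises the reflexive frames. R is reflexive — valid.
(C) the dual of axiom 4: valid iff R is transitive. R is transitive — valid.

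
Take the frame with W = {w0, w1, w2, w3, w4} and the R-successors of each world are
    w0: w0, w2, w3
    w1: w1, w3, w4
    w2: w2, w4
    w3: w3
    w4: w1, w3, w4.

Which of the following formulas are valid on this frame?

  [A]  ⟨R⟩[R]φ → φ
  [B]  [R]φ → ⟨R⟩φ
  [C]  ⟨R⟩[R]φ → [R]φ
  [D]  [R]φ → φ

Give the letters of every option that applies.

R is reflexive: each world relates to itself.
R is not symmetric: w0 R w2 but not w2 R w0.
R is not euclidean: w0 R w2 and w0 R w0 but not w2 R w0.
R is serial: every world has an R-successor.
(A) the dual of axiom B: valid iff R is symmetric. R is not symmetric — not valid.
(B) [R]φ → ⟨R⟩φ is axiom D, which corresponds to seriality. R is serial — valid.
(C) ⟨R⟩[R]φ → [R]φ (the dual of axiom 5) characterises the euclidean frames. R is not euclidean — not valid.
(D) [R]φ → φ (axiom T) characterises the reflexive frames. R is reflexive — valid.

B, D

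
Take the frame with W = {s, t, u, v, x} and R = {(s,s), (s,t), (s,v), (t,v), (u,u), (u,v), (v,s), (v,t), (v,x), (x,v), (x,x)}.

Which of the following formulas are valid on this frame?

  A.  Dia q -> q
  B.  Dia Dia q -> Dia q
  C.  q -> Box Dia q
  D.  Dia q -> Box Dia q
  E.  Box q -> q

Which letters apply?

none

R is not reflexive: not t R t.
R is not symmetric: s R t but not t R s.
R is not transitive: s R v and v R x but not s R x.
R is not euclidean: s R t and s R s but not t R s.
R is not a subset of the identity: s R t with s ≠ t.
(A) Dia q -> q is the converse of T; it holds exactly when R ⊆ identity. Here R ⊄ identity — not valid.
(B) the dual of axiom 4: valid iff R is transitive. R is not transitive — not valid.
(C) q -> Box Dia q (axiom B) characterises the symmetric frames. R is not symmetric — not valid.
(D) Dia q -> Box Dia q (axiom 5) characterises the euclidean frames. R is not euclidean — not valid.
(E) Box q -> q is axiom T, which corresponds to reflexivity. R is not reflexive — not valid.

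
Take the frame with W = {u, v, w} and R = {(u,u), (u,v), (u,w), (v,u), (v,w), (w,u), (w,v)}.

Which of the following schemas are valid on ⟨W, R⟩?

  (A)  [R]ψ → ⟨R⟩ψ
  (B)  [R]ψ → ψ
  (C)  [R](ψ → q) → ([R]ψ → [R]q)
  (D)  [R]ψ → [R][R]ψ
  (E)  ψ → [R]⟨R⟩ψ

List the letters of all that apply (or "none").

R is not reflexive: not v R v.
R is symmetric: every R-edge is matched by its reverse.
R is not transitive: v R u and u R v but not v R v.
R is serial: every world has an R-successor.
(A) [R]ψ → ⟨R⟩ψ (axiom D) characterises the serial frames. R is serial — valid.
(B) [R]ψ → ψ is axiom T; it is valid on a frame exactly when R is reflexive. R is not reflexive, so not valid.
(C) [R](ψ → q) → ([R]ψ → [R]q) is axiom K, valid on every Kripke frame — valid.
(D) [R]ψ → [R][R]ψ (axiom 4) characterises the transitive frames. R is not transitive — not valid.
(E) ψ → [R]⟨R⟩ψ is axiom B, which corresponds to symmetry. R is symmetric — valid.

A, C, E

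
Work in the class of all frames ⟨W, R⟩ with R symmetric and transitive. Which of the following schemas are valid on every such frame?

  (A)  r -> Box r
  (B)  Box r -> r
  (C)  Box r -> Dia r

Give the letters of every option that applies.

none

A symmetric transitive relation is euclidean (uRv and uRw give vRu by symmetry, then vRw by transitivity).
(A) r -> Box r is valid only on frames where every R-edge is a self-loop. Such an R need not be a subset of the identity — not valid.
(B) Box r -> r is axiom T, which corresponds to reflexivity. Such an R need not be reflexive — not valid.
(C) Box r -> Dia r is axiom D, which corresponds to seriality. Such an R need not be serial — not valid.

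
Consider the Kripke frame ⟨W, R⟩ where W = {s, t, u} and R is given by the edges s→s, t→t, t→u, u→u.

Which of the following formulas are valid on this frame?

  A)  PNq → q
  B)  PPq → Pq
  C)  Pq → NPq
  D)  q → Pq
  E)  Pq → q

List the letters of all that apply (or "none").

B, D

R is reflexive: each world relates to itself.
R is not symmetric: t R u but not u R t.
R is transitive: R is closed under composition.
R is not euclidean: t R u and t R t but not u R t.
R is not a subset of the identity: t R u with t ≠ u.
(A) PNq → q (the dual of axiom B) characterises the symmetric frames. R is not symmetric — not valid.
(B) PPq → Pq is the dual of axiom 4; it is valid on a frame exactly when R is transitive. R is transitive, so valid.
(C) axiom 5: valid iff R is euclidean. R is not euclidean — not valid.
(D) q → Pq is the dual of axiom T, which corresponds to reflexivity. R is reflexive — valid.
(E) Pq → q is valid only on frames where every R-edge is a self-loop. Here R ⊄ identity — not valid.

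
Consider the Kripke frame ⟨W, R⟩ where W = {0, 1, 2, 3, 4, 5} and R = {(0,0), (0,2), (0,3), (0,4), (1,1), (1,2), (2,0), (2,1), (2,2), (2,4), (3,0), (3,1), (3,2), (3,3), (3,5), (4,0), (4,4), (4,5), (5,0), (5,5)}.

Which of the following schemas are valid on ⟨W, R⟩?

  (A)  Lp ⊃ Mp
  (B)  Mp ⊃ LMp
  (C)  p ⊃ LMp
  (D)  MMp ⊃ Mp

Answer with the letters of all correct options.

A

R is not symmetric: 2 R 4 but not 4 R 2.
R is not transitive: 0 R 2 and 2 R 1 but not 0 R 1.
R is not euclidean: 0 R 2 and 0 R 3 but not 2 R 3.
R is serial: every world has an R-successor.
(A) axiom D: valid iff R is serial. R is serial — valid.
(B) Mp ⊃ LMp is axiom 5, which corresponds to the euclidean property. R is not euclidean — not valid.
(C) p ⊃ LMp is axiom B; it is valid on a frame exactly when R is symmetric. R is not symmetric, so not valid.
(D) the dual of axiom 4: valid iff R is transitive. R is not transitive — not valid.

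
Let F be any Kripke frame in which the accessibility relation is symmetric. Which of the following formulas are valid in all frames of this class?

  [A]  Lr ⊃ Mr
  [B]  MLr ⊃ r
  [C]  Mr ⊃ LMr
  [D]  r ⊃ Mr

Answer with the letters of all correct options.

B

(A) axiom D: valid iff R is serial. Such an R need not be serial — not valid.
(B) MLr ⊃ r is the dual of axiom B, which corresponds to symmetry. Every such R is symmetric — valid.
(C) Mr ⊃ LMr is axiom 5; it is valid on a frame exactly when R is euclidean. Such an R need not be euclidean, so not valid.
(D) r ⊃ Mr (the dual of axiom T) characterises the reflexive frames. Such an R need not be reflexive — not valid.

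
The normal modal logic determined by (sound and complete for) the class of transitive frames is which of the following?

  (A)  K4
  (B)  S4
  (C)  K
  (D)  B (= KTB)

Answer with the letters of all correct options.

A

(A) K4 is determined by exactly this class.
(B) S4 is determined by the class of reflexive and transitive frames.
(C) K is determined by the class of arbitrary frames.
(D) B (= KTB) is determined by the class of reflexive and symmetric frames.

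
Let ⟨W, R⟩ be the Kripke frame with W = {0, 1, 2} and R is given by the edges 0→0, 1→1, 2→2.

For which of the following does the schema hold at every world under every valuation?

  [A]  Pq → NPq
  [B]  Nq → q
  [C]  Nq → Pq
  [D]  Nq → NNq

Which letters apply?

A, B, C, D

R is reflexive: each world relates to itself.
R is transitive: R is closed under composition.
R is euclidean: any two R-successors of the same world are R-related.
R is serial: every world has an R-successor.
(A) axiom 5: valid iff R is euclidean. R is euclidean — valid.
(B) Nq → q is axiom T; it is valid on a frame exactly when R is reflexive. R is reflexive, so valid.
(C) Nq → Pq is axiom D; it is valid on a frame exactly when R is serial. R is serial, so valid.
(D) Nq → NNq is axiom 4, which corresponds to transitivity. R is transitive — valid.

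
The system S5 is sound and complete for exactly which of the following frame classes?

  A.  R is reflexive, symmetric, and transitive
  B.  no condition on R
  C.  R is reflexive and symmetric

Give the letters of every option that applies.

(A) S5 is sound and complete for exactly this class.
(B) this class determines K, not S5.
(C) this class determines B (= KTB), not S5.

A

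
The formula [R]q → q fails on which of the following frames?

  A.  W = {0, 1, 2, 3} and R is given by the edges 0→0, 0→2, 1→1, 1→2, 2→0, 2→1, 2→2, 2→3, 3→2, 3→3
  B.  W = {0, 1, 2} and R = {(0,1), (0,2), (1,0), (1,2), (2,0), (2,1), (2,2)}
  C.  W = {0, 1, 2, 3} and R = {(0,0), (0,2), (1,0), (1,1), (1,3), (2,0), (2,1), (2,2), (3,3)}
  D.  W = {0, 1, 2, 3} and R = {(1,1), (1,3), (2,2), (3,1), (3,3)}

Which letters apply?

The schema [R]q → q is axiom T; it is valid on a frame iff R is reflexive.
(A) R is reflexive (each world relates to itself), so the schema is valid here.
(B) R is not reflexive (not 0 R 0), so the schema fails here.
(C) R is reflexive (each world relates to itself), so the schema is valid here.
(D) R is not reflexive (not 0 R 0), so the schema fails here.

B, D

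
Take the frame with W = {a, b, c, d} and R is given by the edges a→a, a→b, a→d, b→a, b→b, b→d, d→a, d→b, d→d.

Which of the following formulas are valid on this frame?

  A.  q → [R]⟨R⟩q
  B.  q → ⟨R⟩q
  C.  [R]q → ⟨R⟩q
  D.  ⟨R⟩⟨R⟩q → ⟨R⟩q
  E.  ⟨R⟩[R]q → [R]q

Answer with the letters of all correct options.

R is not reflexive: not c R c.
R is symmetric: every R-edge is matched by its reverse.
R is transitive: R is closed under composition.
R is euclidean: any two R-successors of the same world are R-related.
R is not serial: c has no R-successor.
(A) axiom B: valid iff R is symmetric. R is symmetric — valid.
(B) q → ⟨R⟩q is the dual of axiom T, which corresponds to reflexivity. R is not reflexive — not valid.
(C) axiom D: valid iff R is serial. R is not serial — not valid.
(D) ⟨R⟩⟨R⟩q → ⟨R⟩q (the dual of axiom 4) characterises the transitive frames. R is transitive — valid.
(E) ⟨R⟩[R]q → [R]q is the dual of axiom 5; it is valid on a frame exactly when R is euclidean. R is euclidean, so valid.

A, D, E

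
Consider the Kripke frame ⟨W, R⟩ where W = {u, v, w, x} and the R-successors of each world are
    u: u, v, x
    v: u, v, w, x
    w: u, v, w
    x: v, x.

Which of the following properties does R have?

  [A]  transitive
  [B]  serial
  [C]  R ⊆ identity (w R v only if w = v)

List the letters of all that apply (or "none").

B

(A) not transitive: u R v and v R w but not u R w.
(B) serial: every world has an R-successor.
(C) not ⊆ identity: u R v with u ≠ v.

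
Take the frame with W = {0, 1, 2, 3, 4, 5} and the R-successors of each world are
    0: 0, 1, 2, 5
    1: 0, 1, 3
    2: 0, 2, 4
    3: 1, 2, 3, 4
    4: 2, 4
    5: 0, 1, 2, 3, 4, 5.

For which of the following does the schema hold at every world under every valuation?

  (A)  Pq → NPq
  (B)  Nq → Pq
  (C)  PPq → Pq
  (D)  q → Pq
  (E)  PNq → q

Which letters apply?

B, D

R is reflexive: each world relates to itself.
R is not symmetric: 3 R 2 but not 2 R 3.
R is not transitive: 0 R 1 and 1 R 3 but not 0 R 3.
R is not euclidean: 0 R 1 and 0 R 2 but not 1 R 2.
R is serial: every world has an R-successor.
(A) Pq → NPq is axiom 5, which corresponds to the euclidean property. R is not euclidean — not valid.
(B) Nq → Pq (axiom D) characterises the serial frames. R is serial — valid.
(C) PPq → Pq is the dual of axiom 4, which corresponds to transitivity. R is not transitive — not valid.
(D) the dual of axiom T: valid iff R is reflexive. R is reflexive — valid.
(E) PNq → q is the dual of axiom B; it is valid on a frame exactly when R is symmetric. R is not symmetric, so not valid.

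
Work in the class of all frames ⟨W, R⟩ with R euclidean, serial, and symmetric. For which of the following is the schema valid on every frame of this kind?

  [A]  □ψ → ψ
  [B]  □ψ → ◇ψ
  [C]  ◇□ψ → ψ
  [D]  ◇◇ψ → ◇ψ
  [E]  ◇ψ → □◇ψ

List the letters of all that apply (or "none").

A, B, C, D, E

Serial, symmetric and euclidean together give transitive (from symmetry + euclidean) and then reflexive; the relation is an equivalence.
(A) □ψ → ψ is axiom T, which corresponds to reflexivity. Every such R is reflexive — valid.
(B) □ψ → ◇ψ is axiom D, which corresponds to seriality. Every such R is serial — valid.
(C) the dual of axiom B: valid iff R is symmetric. Every such R is symmetric — valid.
(D) ◇◇ψ → ◇ψ (the dual of axiom 4) characterises the transitive frames. Every such R is transitive — valid.
(E) axiom 5: valid iff R is euclidean. Every such R is euclidean — valid.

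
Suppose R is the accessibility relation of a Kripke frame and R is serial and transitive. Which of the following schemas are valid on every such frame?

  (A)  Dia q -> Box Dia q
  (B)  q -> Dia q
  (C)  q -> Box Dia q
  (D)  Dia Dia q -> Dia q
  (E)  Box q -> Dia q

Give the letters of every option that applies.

D, E

(A) Dia q -> Box Dia q is axiom 5, which corresponds to the euclidean property. Such an R need not be euclidean — not valid.
(B) the dual of axiom T: valid iff R is reflexive. Such an R need not be reflexive — not valid.
(C) q -> Box Dia q is axiom B; it is valid on a frame exactly when R is symmetric. Such an R need not be symmetric, so not valid.
(D) Dia Dia q -> Dia q is the dual of axiom 4; it is valid on a frame exactly when R is transitive. Every such R is transitive, so valid.
(E) axiom D: valid iff R is serial. Every such R is serial — valid.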